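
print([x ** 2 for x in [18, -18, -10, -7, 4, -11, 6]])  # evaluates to [324, 324, 100, 49, 16, 121, 36]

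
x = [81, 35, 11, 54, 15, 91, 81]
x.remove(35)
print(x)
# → [81, 11, 54, 15, 91, 81]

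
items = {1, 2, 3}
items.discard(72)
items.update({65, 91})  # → {1, 2, 3, 65, 91}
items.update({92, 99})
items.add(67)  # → {1, 2, 3, 65, 67, 91, 92, 99}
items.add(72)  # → {1, 2, 3, 65, 67, 72, 91, 92, 99}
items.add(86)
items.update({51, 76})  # {1, 2, 3, 51, 65, 67, 72, 76, 86, 91, 92, 99}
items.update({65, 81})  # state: {1, 2, 3, 51, 65, 67, 72, 76, 81, 86, 91, 92, 99}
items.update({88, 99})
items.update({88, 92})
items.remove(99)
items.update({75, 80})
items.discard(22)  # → {1, 2, 3, 51, 65, 67, 72, 75, 76, 80, 81, 86, 88, 91, 92}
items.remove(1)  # {2, 3, 51, 65, 67, 72, 75, 76, 80, 81, 86, 88, 91, 92}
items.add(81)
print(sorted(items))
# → [2, 3, 51, 65, 67, 72, 75, 76, 80, 81, 86, 88, 91, 92]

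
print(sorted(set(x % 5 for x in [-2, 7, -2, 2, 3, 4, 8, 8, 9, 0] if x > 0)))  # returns [2, 3, 4]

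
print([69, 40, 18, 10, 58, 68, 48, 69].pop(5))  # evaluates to 68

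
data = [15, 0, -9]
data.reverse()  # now [-9, 0, 15]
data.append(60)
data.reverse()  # [60, 15, 0, -9]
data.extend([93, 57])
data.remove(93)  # [60, 15, 0, -9, 57]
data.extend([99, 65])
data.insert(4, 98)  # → [60, 15, 0, -9, 98, 57, 99, 65]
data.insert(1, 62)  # [60, 62, 15, 0, -9, 98, 57, 99, 65]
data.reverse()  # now [65, 99, 57, 98, -9, 0, 15, 62, 60]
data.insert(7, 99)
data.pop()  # 60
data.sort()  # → [-9, 0, 15, 57, 62, 65, 98, 99, 99]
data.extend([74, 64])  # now [-9, 0, 15, 57, 62, 65, 98, 99, 99, 74, 64]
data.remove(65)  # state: [-9, 0, 15, 57, 62, 98, 99, 99, 74, 64]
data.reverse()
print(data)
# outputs [64, 74, 99, 99, 98, 62, 57, 15, 0, -9]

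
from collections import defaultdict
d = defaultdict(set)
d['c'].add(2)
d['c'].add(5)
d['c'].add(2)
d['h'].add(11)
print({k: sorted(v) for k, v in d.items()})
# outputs {'c': [2, 5], 'h': [11]}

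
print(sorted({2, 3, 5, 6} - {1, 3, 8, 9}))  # [2, 5, 6]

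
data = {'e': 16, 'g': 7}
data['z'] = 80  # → {'e': 16, 'g': 7, 'z': 80}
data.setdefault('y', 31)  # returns 31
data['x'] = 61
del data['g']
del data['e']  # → {'z': 80, 'y': 31, 'x': 61}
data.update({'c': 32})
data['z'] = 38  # {'z': 38, 'y': 31, 'x': 61, 'c': 32}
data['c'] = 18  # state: {'z': 38, 'y': 31, 'x': 61, 'c': 18}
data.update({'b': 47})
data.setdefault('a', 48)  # 48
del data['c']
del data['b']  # {'z': 38, 'y': 31, 'x': 61, 'a': 48}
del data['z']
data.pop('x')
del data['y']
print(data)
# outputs {'a': 48}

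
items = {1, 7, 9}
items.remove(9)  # {1, 7}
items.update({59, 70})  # {1, 7, 59, 70}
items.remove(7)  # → {1, 59, 70}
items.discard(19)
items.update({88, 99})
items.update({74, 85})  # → {1, 59, 70, 74, 85, 88, 99}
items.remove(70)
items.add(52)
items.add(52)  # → {1, 52, 59, 74, 85, 88, 99}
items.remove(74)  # {1, 52, 59, 85, 88, 99}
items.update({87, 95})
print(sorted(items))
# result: [1, 52, 59, 85, 87, 88, 95, 99]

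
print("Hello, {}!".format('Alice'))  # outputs Hello, Alice!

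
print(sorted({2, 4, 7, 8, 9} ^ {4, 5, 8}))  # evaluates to [2, 5, 7, 9]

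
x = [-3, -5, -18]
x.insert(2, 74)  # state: [-3, -5, 74, -18]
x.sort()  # [-18, -5, -3, 74]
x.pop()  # 74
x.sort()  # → [-18, -5, -3]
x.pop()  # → -3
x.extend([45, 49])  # [-18, -5, 45, 49]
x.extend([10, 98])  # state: [-18, -5, 45, 49, 10, 98]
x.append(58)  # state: [-18, -5, 45, 49, 10, 98, 58]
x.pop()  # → 58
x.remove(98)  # [-18, -5, 45, 49, 10]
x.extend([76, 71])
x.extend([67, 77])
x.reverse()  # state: [77, 67, 71, 76, 10, 49, 45, -5, -18]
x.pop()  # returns -18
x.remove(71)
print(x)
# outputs [77, 67, 76, 10, 49, 45, -5]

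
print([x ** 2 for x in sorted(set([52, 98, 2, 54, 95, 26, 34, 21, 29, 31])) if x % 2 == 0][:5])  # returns [4, 676, 1156, 2704, 2916]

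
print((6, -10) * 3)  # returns (6, -10, 6, -10, 6, -10)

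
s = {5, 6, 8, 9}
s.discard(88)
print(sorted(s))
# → [5, 6, 8, 9]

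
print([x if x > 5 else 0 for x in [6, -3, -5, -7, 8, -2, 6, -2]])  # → [6, 0, 0, 0, 8, 0, 6, 0]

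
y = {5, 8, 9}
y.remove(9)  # {5, 8}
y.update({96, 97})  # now {5, 8, 96, 97}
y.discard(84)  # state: {5, 8, 96, 97}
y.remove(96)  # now {5, 8, 97}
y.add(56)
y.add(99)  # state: {5, 8, 56, 97, 99}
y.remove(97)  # {5, 8, 56, 99}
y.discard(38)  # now {5, 8, 56, 99}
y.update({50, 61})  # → {5, 8, 50, 56, 61, 99}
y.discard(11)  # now {5, 8, 50, 56, 61, 99}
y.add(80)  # {5, 8, 50, 56, 61, 80, 99}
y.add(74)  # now {5, 8, 50, 56, 61, 74, 80, 99}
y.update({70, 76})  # {5, 8, 50, 56, 61, 70, 74, 76, 80, 99}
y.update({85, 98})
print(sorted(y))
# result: [5, 8, 50, 56, 61, 70, 74, 76, 80, 85, 98, 99]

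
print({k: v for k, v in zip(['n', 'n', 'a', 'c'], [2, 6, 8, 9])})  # {'n': 6, 'a': 8, 'c': 9}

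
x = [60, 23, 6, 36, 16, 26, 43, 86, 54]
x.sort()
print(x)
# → [6, 16, 23, 26, 36, 43, 54, 60, 86]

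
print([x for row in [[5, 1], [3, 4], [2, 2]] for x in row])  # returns [5, 1, 3, 4, 2, 2]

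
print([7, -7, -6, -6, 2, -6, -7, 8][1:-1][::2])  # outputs [-7, -6, -6]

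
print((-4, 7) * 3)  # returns (-4, 7, -4, 7, -4, 7)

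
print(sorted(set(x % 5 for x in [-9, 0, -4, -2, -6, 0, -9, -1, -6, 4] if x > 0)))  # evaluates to [4]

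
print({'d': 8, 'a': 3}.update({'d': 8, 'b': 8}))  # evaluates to None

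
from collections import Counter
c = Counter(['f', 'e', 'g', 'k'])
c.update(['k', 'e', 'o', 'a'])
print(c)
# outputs Counter({'e': 2, 'k': 2, 'f': 1, 'g': 1, 'o': 1, 'a': 1})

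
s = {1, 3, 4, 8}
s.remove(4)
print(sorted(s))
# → [1, 3, 8]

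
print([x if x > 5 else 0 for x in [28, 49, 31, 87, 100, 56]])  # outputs [28, 49, 31, 87, 100, 56]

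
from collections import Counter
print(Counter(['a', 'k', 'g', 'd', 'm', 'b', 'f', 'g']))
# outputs Counter({'g': 2, 'a': 1, 'k': 1, 'd': 1, 'm': 1, 'b': 1, 'f': 1})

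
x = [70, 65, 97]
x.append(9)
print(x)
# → [70, 65, 97, 9]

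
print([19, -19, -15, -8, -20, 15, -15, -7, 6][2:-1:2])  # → [-15, -20, -15]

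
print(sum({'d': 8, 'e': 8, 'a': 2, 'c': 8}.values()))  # 26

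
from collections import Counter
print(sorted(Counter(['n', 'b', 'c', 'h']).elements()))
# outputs ['b', 'c', 'h', 'n']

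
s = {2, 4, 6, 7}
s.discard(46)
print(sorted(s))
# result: [2, 4, 6, 7]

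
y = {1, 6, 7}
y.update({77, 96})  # {1, 6, 7, 77, 96}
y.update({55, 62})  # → {1, 6, 7, 55, 62, 77, 96}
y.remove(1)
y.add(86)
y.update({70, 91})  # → {6, 7, 55, 62, 70, 77, 86, 91, 96}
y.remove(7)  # {6, 55, 62, 70, 77, 86, 91, 96}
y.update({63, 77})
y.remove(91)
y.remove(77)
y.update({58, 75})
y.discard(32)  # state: {6, 55, 58, 62, 63, 70, 75, 86, 96}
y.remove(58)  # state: {6, 55, 62, 63, 70, 75, 86, 96}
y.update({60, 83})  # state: {6, 55, 60, 62, 63, 70, 75, 83, 86, 96}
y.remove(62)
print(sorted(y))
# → [6, 55, 60, 63, 70, 75, 83, 86, 96]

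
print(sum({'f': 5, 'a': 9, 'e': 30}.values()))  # 44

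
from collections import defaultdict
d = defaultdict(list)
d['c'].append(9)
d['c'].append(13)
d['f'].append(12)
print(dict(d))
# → {'c': [9, 13], 'f': [12]}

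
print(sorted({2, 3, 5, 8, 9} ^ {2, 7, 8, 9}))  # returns [3, 5, 7]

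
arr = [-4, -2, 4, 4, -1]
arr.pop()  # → -1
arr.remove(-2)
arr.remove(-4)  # [4, 4]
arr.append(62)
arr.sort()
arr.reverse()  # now [62, 4, 4]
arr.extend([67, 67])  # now [62, 4, 4, 67, 67]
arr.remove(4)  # [62, 4, 67, 67]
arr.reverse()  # [67, 67, 4, 62]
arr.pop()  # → 62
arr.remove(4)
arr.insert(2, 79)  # [67, 67, 79]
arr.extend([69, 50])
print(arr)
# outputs [67, 67, 79, 69, 50]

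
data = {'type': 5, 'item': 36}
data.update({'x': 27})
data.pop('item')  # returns 36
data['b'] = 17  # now {'type': 5, 'x': 27, 'b': 17}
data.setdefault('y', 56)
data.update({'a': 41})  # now {'type': 5, 'x': 27, 'b': 17, 'y': 56, 'a': 41}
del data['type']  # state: {'x': 27, 'b': 17, 'y': 56, 'a': 41}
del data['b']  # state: {'x': 27, 'y': 56, 'a': 41}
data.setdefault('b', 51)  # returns 51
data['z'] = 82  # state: {'x': 27, 'y': 56, 'a': 41, 'b': 51, 'z': 82}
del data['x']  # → {'y': 56, 'a': 41, 'b': 51, 'z': 82}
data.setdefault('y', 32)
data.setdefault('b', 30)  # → 51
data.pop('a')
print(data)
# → {'y': 56, 'b': 51, 'z': 82}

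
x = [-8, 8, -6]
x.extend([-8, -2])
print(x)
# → [-8, 8, -6, -8, -2]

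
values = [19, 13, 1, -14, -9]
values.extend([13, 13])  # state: [19, 13, 1, -14, -9, 13, 13]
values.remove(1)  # [19, 13, -14, -9, 13, 13]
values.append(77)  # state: [19, 13, -14, -9, 13, 13, 77]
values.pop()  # 77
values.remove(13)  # [19, -14, -9, 13, 13]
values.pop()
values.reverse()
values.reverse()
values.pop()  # 13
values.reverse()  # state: [-9, -14, 19]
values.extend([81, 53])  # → [-9, -14, 19, 81, 53]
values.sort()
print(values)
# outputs [-14, -9, 19, 53, 81]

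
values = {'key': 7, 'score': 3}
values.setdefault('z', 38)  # 38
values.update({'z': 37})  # {'key': 7, 'score': 3, 'z': 37}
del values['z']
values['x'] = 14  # {'key': 7, 'score': 3, 'x': 14}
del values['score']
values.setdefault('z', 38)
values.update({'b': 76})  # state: {'key': 7, 'x': 14, 'z': 38, 'b': 76}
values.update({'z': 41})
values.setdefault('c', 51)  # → 51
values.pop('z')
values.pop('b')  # 76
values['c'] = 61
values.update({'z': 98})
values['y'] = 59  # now {'key': 7, 'x': 14, 'c': 61, 'z': 98, 'y': 59}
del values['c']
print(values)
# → {'key': 7, 'x': 14, 'z': 98, 'y': 59}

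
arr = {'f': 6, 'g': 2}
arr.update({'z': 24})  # {'f': 6, 'g': 2, 'z': 24}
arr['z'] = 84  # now {'f': 6, 'g': 2, 'z': 84}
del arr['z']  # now {'f': 6, 'g': 2}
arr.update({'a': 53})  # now {'f': 6, 'g': 2, 'a': 53}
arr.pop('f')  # 6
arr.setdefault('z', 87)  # 87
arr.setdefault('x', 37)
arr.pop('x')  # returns 37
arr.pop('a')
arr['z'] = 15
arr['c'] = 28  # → {'g': 2, 'z': 15, 'c': 28}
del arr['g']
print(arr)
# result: {'z': 15, 'c': 28}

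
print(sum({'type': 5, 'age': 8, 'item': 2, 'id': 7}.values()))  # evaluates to 22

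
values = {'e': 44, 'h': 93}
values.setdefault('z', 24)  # 24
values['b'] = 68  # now {'e': 44, 'h': 93, 'z': 24, 'b': 68}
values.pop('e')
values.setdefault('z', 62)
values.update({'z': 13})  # {'h': 93, 'z': 13, 'b': 68}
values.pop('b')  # 68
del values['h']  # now {'z': 13}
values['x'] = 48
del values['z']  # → {'x': 48}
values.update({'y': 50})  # {'x': 48, 'y': 50}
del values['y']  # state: {'x': 48}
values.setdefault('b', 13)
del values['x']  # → {'b': 13}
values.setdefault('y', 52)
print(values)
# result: {'b': 13, 'y': 52}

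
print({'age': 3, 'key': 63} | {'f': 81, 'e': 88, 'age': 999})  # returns {'age': 999, 'key': 63, 'f': 81, 'e': 88}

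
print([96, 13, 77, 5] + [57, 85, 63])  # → [96, 13, 77, 5, 57, 85, 63]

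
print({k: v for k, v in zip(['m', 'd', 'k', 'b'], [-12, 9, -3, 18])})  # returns {'m': -12, 'd': 9, 'k': -3, 'b': 18}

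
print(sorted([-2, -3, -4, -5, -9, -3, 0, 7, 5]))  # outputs [-9, -5, -4, -3, -3, -2, 0, 5, 7]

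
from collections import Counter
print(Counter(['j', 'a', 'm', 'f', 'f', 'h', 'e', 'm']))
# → Counter({'m': 2, 'f': 2, 'j': 1, 'a': 1, 'h': 1, 'e': 1})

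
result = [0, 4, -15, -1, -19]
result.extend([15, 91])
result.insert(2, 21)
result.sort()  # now [-19, -15, -1, 0, 4, 15, 21, 91]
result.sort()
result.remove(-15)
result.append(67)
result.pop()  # 67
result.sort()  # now [-19, -1, 0, 4, 15, 21, 91]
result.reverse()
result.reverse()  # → [-19, -1, 0, 4, 15, 21, 91]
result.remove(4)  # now [-19, -1, 0, 15, 21, 91]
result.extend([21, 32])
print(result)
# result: [-19, -1, 0, 15, 21, 91, 21, 32]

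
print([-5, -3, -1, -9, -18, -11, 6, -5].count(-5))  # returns 2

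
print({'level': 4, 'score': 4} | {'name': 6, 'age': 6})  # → {'level': 4, 'score': 4, 'name': 6, 'age': 6}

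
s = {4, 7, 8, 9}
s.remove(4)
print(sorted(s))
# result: [7, 8, 9]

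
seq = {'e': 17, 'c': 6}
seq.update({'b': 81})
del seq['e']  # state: {'c': 6, 'b': 81}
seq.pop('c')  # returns 6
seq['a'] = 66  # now {'b': 81, 'a': 66}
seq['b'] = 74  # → {'b': 74, 'a': 66}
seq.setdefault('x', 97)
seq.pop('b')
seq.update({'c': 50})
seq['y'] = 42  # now {'a': 66, 'x': 97, 'c': 50, 'y': 42}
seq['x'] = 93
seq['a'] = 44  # {'a': 44, 'x': 93, 'c': 50, 'y': 42}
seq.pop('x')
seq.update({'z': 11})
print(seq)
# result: {'a': 44, 'c': 50, 'y': 42, 'z': 11}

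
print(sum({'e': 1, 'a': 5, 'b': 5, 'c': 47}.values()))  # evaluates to 58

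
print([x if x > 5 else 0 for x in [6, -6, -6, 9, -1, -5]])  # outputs [6, 0, 0, 9, 0, 0]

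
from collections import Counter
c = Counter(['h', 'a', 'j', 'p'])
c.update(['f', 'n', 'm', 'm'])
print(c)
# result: Counter({'m': 2, 'h': 1, 'a': 1, 'j': 1, 'p': 1, 'f': 1, 'n': 1})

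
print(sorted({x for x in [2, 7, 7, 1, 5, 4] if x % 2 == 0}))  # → [2, 4]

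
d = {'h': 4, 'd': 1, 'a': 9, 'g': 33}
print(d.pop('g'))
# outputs 33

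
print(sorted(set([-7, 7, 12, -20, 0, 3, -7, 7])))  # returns [-20, -7, 0, 3, 7, 12]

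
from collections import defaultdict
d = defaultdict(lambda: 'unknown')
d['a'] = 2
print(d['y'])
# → unknown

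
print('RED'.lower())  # red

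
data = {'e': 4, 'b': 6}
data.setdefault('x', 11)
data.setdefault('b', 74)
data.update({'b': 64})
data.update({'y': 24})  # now {'e': 4, 'b': 64, 'x': 11, 'y': 24}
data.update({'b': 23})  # {'e': 4, 'b': 23, 'x': 11, 'y': 24}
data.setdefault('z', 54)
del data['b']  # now {'e': 4, 'x': 11, 'y': 24, 'z': 54}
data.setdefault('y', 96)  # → 24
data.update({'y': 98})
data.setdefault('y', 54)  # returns 98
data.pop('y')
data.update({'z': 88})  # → {'e': 4, 'x': 11, 'z': 88}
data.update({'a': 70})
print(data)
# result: {'e': 4, 'x': 11, 'z': 88, 'a': 70}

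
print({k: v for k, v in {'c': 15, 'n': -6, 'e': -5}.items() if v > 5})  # {'c': 15}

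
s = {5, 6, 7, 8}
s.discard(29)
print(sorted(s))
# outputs [5, 6, 7, 8]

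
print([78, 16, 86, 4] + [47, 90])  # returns [78, 16, 86, 4, 47, 90]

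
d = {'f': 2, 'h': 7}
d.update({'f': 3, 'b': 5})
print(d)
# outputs {'f': 3, 'h': 7, 'b': 5}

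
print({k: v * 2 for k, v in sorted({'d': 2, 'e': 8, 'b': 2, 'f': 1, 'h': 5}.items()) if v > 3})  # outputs {'e': 16, 'h': 10}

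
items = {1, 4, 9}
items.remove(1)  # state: {4, 9}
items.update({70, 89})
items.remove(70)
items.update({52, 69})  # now {4, 9, 52, 69, 89}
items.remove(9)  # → {4, 52, 69, 89}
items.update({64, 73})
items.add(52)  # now {4, 52, 64, 69, 73, 89}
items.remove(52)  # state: {4, 64, 69, 73, 89}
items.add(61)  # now {4, 61, 64, 69, 73, 89}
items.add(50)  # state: {4, 50, 61, 64, 69, 73, 89}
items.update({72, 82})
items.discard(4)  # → {50, 61, 64, 69, 72, 73, 82, 89}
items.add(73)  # {50, 61, 64, 69, 72, 73, 82, 89}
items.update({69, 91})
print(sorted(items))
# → [50, 61, 64, 69, 72, 73, 82, 89, 91]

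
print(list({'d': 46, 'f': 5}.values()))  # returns [46, 5]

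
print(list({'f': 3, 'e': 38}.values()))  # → [3, 38]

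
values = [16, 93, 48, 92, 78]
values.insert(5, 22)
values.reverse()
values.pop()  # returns 16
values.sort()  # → [22, 48, 78, 92, 93]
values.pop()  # 93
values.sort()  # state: [22, 48, 78, 92]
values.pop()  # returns 92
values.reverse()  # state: [78, 48, 22]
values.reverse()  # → [22, 48, 78]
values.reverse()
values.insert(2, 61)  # [78, 48, 61, 22]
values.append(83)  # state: [78, 48, 61, 22, 83]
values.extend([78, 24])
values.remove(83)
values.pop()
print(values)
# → [78, 48, 61, 22, 78]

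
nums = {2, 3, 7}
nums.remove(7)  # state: {2, 3}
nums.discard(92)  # {2, 3}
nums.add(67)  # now {2, 3, 67}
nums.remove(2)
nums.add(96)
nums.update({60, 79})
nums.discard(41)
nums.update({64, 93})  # {3, 60, 64, 67, 79, 93, 96}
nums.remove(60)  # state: {3, 64, 67, 79, 93, 96}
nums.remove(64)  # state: {3, 67, 79, 93, 96}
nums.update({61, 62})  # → {3, 61, 62, 67, 79, 93, 96}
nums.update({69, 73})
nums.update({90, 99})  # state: {3, 61, 62, 67, 69, 73, 79, 90, 93, 96, 99}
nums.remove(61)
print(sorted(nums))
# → [3, 62, 67, 69, 73, 79, 90, 93, 96, 99]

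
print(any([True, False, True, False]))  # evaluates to True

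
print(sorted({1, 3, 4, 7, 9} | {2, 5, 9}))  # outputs [1, 2, 3, 4, 5, 7, 9]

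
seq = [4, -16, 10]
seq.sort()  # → [-16, 4, 10]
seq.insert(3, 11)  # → [-16, 4, 10, 11]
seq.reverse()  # [11, 10, 4, -16]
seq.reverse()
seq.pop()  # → 11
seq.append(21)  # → [-16, 4, 10, 21]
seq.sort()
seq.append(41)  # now [-16, 4, 10, 21, 41]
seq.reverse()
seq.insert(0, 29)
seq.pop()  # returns -16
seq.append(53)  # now [29, 41, 21, 10, 4, 53]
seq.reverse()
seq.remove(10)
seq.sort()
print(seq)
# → [4, 21, 29, 41, 53]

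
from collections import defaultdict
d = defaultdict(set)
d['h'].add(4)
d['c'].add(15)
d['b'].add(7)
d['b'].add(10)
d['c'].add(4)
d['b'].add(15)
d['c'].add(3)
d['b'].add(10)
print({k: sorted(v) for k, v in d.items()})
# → {'h': [4], 'c': [3, 4, 15], 'b': [7, 10, 15]}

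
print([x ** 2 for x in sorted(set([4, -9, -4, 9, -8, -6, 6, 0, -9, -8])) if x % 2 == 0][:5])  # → [64, 36, 16, 0, 16]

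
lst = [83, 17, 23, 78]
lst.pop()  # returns 78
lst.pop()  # 23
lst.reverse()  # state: [17, 83]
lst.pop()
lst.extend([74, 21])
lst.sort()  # [17, 21, 74]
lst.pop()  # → 74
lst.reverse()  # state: [21, 17]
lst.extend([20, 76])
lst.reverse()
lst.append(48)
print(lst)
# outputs [76, 20, 17, 21, 48]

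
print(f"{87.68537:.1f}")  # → 87.7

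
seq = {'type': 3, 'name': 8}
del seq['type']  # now {'name': 8}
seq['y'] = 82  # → {'name': 8, 'y': 82}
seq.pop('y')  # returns 82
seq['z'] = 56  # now {'name': 8, 'z': 56}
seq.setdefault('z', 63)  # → 56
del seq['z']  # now {'name': 8}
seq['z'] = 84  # {'name': 8, 'z': 84}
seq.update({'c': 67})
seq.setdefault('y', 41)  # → 41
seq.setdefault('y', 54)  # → 41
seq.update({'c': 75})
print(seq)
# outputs {'name': 8, 'z': 84, 'c': 75, 'y': 41}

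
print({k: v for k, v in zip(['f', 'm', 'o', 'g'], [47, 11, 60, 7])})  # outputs {'f': 47, 'm': 11, 'o': 60, 'g': 7}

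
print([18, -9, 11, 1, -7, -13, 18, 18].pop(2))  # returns 11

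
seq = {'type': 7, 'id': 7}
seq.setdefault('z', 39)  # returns 39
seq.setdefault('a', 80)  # 80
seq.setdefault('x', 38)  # 38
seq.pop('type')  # 7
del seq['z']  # {'id': 7, 'a': 80, 'x': 38}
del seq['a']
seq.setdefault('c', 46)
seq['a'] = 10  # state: {'id': 7, 'x': 38, 'c': 46, 'a': 10}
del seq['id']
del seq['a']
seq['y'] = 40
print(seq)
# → {'x': 38, 'c': 46, 'y': 40}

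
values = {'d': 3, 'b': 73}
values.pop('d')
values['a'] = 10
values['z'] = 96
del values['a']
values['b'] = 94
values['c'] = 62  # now {'b': 94, 'z': 96, 'c': 62}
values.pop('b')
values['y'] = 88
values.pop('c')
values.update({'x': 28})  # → {'z': 96, 'y': 88, 'x': 28}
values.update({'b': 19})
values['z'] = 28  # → {'z': 28, 'y': 88, 'x': 28, 'b': 19}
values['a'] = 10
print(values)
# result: {'z': 28, 'y': 88, 'x': 28, 'b': 19, 'a': 10}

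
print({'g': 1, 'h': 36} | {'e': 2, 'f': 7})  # {'g': 1, 'h': 36, 'e': 2, 'f': 7}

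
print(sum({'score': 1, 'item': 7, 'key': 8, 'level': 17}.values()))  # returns 33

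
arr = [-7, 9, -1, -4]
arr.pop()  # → -4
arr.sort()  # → [-7, -1, 9]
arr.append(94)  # [-7, -1, 9, 94]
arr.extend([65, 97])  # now [-7, -1, 9, 94, 65, 97]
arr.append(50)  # [-7, -1, 9, 94, 65, 97, 50]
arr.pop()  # 50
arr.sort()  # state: [-7, -1, 9, 65, 94, 97]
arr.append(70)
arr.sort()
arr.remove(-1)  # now [-7, 9, 65, 70, 94, 97]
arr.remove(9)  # [-7, 65, 70, 94, 97]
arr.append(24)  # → [-7, 65, 70, 94, 97, 24]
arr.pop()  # 24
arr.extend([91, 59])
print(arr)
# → [-7, 65, 70, 94, 97, 91, 59]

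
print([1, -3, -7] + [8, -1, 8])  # [1, -3, -7, 8, -1, 8]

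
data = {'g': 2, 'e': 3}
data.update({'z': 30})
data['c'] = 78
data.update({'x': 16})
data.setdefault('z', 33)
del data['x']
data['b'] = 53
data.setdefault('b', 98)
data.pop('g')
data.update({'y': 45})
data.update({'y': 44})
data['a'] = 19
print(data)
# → {'e': 3, 'z': 30, 'c': 78, 'b': 53, 'y': 44, 'a': 19}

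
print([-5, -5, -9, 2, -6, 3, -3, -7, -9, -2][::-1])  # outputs [-2, -9, -7, -3, 3, -6, 2, -9, -5, -5]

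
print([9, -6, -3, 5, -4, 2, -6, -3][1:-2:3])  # [-6, -4]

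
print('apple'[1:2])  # p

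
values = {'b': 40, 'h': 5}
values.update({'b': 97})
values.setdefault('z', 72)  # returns 72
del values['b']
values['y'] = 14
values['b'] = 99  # {'h': 5, 'z': 72, 'y': 14, 'b': 99}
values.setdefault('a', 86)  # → 86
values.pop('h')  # 5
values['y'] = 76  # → {'z': 72, 'y': 76, 'b': 99, 'a': 86}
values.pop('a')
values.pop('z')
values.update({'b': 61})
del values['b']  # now {'y': 76}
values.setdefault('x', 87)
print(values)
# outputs {'y': 76, 'x': 87}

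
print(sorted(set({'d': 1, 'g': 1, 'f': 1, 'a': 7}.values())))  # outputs [1, 7]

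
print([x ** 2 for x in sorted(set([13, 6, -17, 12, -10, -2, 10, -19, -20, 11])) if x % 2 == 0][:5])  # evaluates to [400, 100, 4, 36, 100]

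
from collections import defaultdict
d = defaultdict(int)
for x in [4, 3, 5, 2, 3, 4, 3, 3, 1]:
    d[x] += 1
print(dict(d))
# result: {4: 2, 3: 4, 5: 1, 2: 1, 1: 1}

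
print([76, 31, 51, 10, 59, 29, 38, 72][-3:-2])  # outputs [29]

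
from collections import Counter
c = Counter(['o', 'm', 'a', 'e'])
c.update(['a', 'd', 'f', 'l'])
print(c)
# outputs Counter({'a': 2, 'o': 1, 'm': 1, 'e': 1, 'd': 1, 'f': 1, 'l': 1})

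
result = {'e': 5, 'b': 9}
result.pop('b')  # 9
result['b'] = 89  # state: {'e': 5, 'b': 89}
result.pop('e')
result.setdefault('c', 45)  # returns 45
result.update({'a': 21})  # {'b': 89, 'c': 45, 'a': 21}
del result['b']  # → {'c': 45, 'a': 21}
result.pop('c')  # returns 45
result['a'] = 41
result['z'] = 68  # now {'a': 41, 'z': 68}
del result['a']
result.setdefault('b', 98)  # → 98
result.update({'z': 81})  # {'z': 81, 'b': 98}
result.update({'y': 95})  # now {'z': 81, 'b': 98, 'y': 95}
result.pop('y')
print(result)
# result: {'z': 81, 'b': 98}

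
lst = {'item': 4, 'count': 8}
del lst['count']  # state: {'item': 4}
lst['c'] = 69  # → {'item': 4, 'c': 69}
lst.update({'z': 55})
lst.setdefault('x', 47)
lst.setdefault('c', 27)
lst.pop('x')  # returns 47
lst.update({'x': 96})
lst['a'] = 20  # {'item': 4, 'c': 69, 'z': 55, 'x': 96, 'a': 20}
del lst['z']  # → {'item': 4, 'c': 69, 'x': 96, 'a': 20}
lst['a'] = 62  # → {'item': 4, 'c': 69, 'x': 96, 'a': 62}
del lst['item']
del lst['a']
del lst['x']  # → {'c': 69}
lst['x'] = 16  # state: {'c': 69, 'x': 16}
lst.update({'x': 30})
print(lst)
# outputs {'c': 69, 'x': 30}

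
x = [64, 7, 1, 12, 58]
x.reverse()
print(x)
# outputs [58, 12, 1, 7, 64]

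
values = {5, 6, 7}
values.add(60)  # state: {5, 6, 7, 60}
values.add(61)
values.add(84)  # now {5, 6, 7, 60, 61, 84}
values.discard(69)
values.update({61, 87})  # {5, 6, 7, 60, 61, 84, 87}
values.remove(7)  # {5, 6, 60, 61, 84, 87}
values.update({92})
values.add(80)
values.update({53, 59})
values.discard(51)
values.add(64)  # {5, 6, 53, 59, 60, 61, 64, 80, 84, 87, 92}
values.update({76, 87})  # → {5, 6, 53, 59, 60, 61, 64, 76, 80, 84, 87, 92}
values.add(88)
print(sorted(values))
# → [5, 6, 53, 59, 60, 61, 64, 76, 80, 84, 87, 88, 92]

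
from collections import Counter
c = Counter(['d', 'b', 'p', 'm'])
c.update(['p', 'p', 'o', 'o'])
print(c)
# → Counter({'p': 3, 'o': 2, 'd': 1, 'b': 1, 'm': 1})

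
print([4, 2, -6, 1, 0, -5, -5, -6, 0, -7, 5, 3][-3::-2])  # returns [-7, -6, -5, 1, 2]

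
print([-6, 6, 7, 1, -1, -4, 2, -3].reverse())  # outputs None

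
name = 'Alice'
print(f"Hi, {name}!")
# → Hi, Alice!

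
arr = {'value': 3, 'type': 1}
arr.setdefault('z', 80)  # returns 80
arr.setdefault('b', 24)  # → 24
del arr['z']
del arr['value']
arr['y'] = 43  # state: {'type': 1, 'b': 24, 'y': 43}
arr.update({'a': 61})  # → {'type': 1, 'b': 24, 'y': 43, 'a': 61}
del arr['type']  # {'b': 24, 'y': 43, 'a': 61}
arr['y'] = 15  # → {'b': 24, 'y': 15, 'a': 61}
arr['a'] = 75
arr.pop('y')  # 15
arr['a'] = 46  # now {'b': 24, 'a': 46}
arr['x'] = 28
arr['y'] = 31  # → {'b': 24, 'a': 46, 'x': 28, 'y': 31}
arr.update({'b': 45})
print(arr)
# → {'b': 45, 'a': 46, 'x': 28, 'y': 31}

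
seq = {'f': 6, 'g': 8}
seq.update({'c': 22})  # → {'f': 6, 'g': 8, 'c': 22}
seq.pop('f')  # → 6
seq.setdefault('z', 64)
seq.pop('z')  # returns 64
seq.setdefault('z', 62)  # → 62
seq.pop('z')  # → 62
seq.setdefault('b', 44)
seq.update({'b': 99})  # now {'g': 8, 'c': 22, 'b': 99}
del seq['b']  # {'g': 8, 'c': 22}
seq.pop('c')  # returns 22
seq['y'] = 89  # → {'g': 8, 'y': 89}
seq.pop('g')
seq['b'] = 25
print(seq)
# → {'y': 89, 'b': 25}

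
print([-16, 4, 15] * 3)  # [-16, 4, 15, -16, 4, 15, -16, 4, 15]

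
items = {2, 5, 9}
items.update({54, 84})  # {2, 5, 9, 54, 84}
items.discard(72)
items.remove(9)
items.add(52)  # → {2, 5, 52, 54, 84}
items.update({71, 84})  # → {2, 5, 52, 54, 71, 84}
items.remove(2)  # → {5, 52, 54, 71, 84}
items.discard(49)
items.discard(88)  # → {5, 52, 54, 71, 84}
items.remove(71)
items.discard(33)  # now {5, 52, 54, 84}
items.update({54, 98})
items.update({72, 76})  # {5, 52, 54, 72, 76, 84, 98}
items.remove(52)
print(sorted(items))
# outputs [5, 54, 72, 76, 84, 98]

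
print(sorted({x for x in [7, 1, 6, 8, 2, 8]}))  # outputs [1, 2, 6, 7, 8]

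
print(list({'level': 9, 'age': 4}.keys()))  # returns ['level', 'age']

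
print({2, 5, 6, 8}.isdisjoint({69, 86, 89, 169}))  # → True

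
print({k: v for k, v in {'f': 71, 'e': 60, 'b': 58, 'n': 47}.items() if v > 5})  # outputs {'f': 71, 'e': 60, 'b': 58, 'n': 47}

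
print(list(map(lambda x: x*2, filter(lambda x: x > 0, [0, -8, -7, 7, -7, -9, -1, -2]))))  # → [14]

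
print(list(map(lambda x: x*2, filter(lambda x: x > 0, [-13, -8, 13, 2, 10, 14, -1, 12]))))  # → [26, 4, 20, 28, 24]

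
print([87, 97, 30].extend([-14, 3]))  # None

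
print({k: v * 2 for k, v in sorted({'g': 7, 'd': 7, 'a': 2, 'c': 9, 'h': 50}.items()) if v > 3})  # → {'c': 18, 'd': 14, 'g': 14, 'h': 100}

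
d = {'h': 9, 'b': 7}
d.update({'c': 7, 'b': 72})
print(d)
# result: {'h': 9, 'b': 72, 'c': 7}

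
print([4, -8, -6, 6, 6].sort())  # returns None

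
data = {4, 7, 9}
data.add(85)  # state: {4, 7, 9, 85}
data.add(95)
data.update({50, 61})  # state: {4, 7, 9, 50, 61, 85, 95}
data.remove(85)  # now {4, 7, 9, 50, 61, 95}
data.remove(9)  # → {4, 7, 50, 61, 95}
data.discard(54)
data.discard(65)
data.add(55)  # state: {4, 7, 50, 55, 61, 95}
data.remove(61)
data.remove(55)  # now {4, 7, 50, 95}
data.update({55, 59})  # {4, 7, 50, 55, 59, 95}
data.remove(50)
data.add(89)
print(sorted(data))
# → [4, 7, 55, 59, 89, 95]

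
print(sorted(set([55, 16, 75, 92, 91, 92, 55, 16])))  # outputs [16, 55, 75, 91, 92]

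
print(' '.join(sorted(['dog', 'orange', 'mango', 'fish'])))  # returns dog fish mango orange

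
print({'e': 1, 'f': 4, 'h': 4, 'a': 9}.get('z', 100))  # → 100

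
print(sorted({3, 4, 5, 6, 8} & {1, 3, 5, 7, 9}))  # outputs [3, 5]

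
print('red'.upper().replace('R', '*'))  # *ED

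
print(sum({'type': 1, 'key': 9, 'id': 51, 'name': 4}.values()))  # 65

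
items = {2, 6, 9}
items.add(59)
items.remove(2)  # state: {6, 9, 59}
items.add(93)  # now {6, 9, 59, 93}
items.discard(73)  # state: {6, 9, 59, 93}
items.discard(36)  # {6, 9, 59, 93}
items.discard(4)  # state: {6, 9, 59, 93}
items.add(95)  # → {6, 9, 59, 93, 95}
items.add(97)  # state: {6, 9, 59, 93, 95, 97}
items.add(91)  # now {6, 9, 59, 91, 93, 95, 97}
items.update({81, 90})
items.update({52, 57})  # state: {6, 9, 52, 57, 59, 81, 90, 91, 93, 95, 97}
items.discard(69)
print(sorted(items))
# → [6, 9, 52, 57, 59, 81, 90, 91, 93, 95, 97]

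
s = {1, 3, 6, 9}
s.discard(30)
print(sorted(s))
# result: [1, 3, 6, 9]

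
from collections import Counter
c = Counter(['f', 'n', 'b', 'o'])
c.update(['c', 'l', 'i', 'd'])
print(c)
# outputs Counter({'f': 1, 'n': 1, 'b': 1, 'o': 1, 'c': 1, 'l': 1, 'i': 1, 'd': 1})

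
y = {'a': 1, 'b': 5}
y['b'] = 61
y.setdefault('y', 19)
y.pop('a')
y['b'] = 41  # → {'b': 41, 'y': 19}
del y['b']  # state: {'y': 19}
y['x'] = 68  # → {'y': 19, 'x': 68}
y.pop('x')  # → 68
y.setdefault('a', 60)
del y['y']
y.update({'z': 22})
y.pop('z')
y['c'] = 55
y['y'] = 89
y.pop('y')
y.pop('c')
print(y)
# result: {'a': 60}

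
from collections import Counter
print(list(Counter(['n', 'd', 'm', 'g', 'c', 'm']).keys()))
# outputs ['n', 'd', 'm', 'g', 'c']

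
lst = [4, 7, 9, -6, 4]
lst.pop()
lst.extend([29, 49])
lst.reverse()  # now [49, 29, -6, 9, 7, 4]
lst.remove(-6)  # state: [49, 29, 9, 7, 4]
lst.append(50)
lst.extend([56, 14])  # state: [49, 29, 9, 7, 4, 50, 56, 14]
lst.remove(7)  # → [49, 29, 9, 4, 50, 56, 14]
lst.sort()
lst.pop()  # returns 56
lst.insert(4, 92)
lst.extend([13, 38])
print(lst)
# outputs [4, 9, 14, 29, 92, 49, 50, 13, 38]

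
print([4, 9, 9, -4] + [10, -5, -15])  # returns [4, 9, 9, -4, 10, -5, -15]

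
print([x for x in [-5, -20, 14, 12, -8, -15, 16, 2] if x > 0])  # [14, 12, 16, 2]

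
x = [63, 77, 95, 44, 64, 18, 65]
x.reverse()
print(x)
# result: [65, 18, 64, 44, 95, 77, 63]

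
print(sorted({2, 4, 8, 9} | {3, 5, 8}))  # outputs [2, 3, 4, 5, 8, 9]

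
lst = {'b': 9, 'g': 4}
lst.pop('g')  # 4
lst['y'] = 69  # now {'b': 9, 'y': 69}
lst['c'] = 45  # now {'b': 9, 'y': 69, 'c': 45}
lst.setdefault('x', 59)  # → 59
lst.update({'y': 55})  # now {'b': 9, 'y': 55, 'c': 45, 'x': 59}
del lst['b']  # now {'y': 55, 'c': 45, 'x': 59}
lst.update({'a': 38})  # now {'y': 55, 'c': 45, 'x': 59, 'a': 38}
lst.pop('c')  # 45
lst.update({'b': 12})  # {'y': 55, 'x': 59, 'a': 38, 'b': 12}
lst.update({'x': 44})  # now {'y': 55, 'x': 44, 'a': 38, 'b': 12}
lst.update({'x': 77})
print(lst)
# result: {'y': 55, 'x': 77, 'a': 38, 'b': 12}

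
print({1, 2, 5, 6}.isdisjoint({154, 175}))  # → True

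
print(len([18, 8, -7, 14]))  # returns 4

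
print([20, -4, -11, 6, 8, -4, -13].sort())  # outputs None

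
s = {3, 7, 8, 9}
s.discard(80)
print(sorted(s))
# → [3, 7, 8, 9]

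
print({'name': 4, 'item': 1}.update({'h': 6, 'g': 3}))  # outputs None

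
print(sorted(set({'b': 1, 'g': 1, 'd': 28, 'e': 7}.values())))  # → [1, 7, 28]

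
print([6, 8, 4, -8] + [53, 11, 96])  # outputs [6, 8, 4, -8, 53, 11, 96]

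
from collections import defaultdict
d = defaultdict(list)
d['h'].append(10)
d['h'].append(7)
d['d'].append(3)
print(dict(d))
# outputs {'h': [10, 7], 'd': [3]}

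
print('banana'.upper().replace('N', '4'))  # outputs BA4A4A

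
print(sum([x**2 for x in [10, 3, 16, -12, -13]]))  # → 678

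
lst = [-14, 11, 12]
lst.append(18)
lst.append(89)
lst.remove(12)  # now [-14, 11, 18, 89]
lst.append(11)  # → [-14, 11, 18, 89, 11]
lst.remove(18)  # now [-14, 11, 89, 11]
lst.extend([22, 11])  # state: [-14, 11, 89, 11, 22, 11]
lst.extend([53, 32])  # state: [-14, 11, 89, 11, 22, 11, 53, 32]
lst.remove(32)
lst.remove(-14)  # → [11, 89, 11, 22, 11, 53]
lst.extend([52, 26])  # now [11, 89, 11, 22, 11, 53, 52, 26]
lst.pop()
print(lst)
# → [11, 89, 11, 22, 11, 53, 52]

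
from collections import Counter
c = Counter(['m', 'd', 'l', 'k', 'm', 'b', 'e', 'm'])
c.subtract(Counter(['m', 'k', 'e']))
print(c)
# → Counter({'m': 2, 'd': 1, 'l': 1, 'b': 1, 'k': 0, 'e': 0})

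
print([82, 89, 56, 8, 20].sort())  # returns None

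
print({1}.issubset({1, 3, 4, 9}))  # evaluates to True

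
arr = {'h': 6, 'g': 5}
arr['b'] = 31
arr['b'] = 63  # {'h': 6, 'g': 5, 'b': 63}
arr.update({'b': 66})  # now {'h': 6, 'g': 5, 'b': 66}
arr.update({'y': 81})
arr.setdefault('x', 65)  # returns 65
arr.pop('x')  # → 65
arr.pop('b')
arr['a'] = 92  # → {'h': 6, 'g': 5, 'y': 81, 'a': 92}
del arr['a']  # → {'h': 6, 'g': 5, 'y': 81}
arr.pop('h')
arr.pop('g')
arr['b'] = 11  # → {'y': 81, 'b': 11}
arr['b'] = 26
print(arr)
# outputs {'y': 81, 'b': 26}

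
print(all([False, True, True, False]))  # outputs False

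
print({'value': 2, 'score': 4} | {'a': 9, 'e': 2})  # {'value': 2, 'score': 4, 'a': 9, 'e': 2}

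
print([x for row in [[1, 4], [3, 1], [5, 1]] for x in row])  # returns [1, 4, 3, 1, 5, 1]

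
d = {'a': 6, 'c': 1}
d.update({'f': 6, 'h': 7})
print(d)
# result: {'a': 6, 'c': 1, 'f': 6, 'h': 7}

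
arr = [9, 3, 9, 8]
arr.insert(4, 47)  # [9, 3, 9, 8, 47]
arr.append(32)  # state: [9, 3, 9, 8, 47, 32]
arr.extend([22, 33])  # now [9, 3, 9, 8, 47, 32, 22, 33]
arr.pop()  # 33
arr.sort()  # [3, 8, 9, 9, 22, 32, 47]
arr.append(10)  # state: [3, 8, 9, 9, 22, 32, 47, 10]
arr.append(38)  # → [3, 8, 9, 9, 22, 32, 47, 10, 38]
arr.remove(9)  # [3, 8, 9, 22, 32, 47, 10, 38]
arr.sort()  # [3, 8, 9, 10, 22, 32, 38, 47]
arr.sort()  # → [3, 8, 9, 10, 22, 32, 38, 47]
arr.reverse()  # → [47, 38, 32, 22, 10, 9, 8, 3]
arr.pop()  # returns 3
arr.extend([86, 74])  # [47, 38, 32, 22, 10, 9, 8, 86, 74]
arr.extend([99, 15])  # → [47, 38, 32, 22, 10, 9, 8, 86, 74, 99, 15]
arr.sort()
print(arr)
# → [8, 9, 10, 15, 22, 32, 38, 47, 74, 86, 99]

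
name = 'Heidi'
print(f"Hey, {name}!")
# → Hey, Heidi!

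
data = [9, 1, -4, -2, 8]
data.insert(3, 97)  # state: [9, 1, -4, 97, -2, 8]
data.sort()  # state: [-4, -2, 1, 8, 9, 97]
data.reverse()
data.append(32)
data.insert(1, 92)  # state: [97, 92, 9, 8, 1, -2, -4, 32]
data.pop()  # 32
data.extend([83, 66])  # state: [97, 92, 9, 8, 1, -2, -4, 83, 66]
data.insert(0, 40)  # [40, 97, 92, 9, 8, 1, -2, -4, 83, 66]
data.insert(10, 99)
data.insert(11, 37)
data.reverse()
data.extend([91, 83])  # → [37, 99, 66, 83, -4, -2, 1, 8, 9, 92, 97, 40, 91, 83]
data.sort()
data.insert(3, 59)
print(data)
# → [-4, -2, 1, 59, 8, 9, 37, 40, 66, 83, 83, 91, 92, 97, 99]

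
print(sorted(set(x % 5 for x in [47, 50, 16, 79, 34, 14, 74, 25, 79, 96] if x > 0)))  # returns [0, 1, 2, 4]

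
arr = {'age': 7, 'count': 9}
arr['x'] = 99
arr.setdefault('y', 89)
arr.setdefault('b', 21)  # 21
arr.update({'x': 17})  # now {'age': 7, 'count': 9, 'x': 17, 'y': 89, 'b': 21}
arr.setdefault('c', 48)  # 48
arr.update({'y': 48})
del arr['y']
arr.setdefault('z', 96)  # 96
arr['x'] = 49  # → {'age': 7, 'count': 9, 'x': 49, 'b': 21, 'c': 48, 'z': 96}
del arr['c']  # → {'age': 7, 'count': 9, 'x': 49, 'b': 21, 'z': 96}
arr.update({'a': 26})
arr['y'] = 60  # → {'age': 7, 'count': 9, 'x': 49, 'b': 21, 'z': 96, 'a': 26, 'y': 60}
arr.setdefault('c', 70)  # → 70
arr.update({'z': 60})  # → {'age': 7, 'count': 9, 'x': 49, 'b': 21, 'z': 60, 'a': 26, 'y': 60, 'c': 70}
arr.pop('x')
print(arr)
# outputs {'age': 7, 'count': 9, 'b': 21, 'z': 60, 'a': 26, 'y': 60, 'c': 70}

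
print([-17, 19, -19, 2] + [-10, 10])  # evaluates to [-17, 19, -19, 2, -10, 10]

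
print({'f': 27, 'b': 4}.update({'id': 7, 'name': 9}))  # None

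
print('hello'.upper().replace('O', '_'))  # HELL_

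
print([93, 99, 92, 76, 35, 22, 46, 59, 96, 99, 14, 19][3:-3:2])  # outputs [76, 22, 59]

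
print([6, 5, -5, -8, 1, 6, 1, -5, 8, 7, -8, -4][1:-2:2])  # [5, -8, 6, -5, 7]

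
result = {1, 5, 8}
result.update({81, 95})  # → {1, 5, 8, 81, 95}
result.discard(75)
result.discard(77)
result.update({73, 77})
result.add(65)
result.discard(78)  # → {1, 5, 8, 65, 73, 77, 81, 95}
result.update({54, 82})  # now {1, 5, 8, 54, 65, 73, 77, 81, 82, 95}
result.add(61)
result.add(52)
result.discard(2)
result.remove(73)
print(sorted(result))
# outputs [1, 5, 8, 52, 54, 61, 65, 77, 81, 82, 95]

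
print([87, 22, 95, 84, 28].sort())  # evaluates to None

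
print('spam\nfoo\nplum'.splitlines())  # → ['spam', 'foo', 'plum']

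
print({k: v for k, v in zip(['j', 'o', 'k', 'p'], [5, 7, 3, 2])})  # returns {'j': 5, 'o': 7, 'k': 3, 'p': 2}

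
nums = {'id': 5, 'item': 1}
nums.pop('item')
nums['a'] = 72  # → {'id': 5, 'a': 72}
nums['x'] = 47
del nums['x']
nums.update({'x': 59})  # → {'id': 5, 'a': 72, 'x': 59}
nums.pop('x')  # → 59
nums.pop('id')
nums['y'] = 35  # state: {'a': 72, 'y': 35}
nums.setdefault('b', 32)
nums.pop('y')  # 35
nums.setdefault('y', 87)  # 87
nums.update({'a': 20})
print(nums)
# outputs {'a': 20, 'b': 32, 'y': 87}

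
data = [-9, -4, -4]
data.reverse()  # [-4, -4, -9]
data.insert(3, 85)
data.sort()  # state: [-9, -4, -4, 85]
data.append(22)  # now [-9, -4, -4, 85, 22]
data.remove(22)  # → [-9, -4, -4, 85]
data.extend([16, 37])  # [-9, -4, -4, 85, 16, 37]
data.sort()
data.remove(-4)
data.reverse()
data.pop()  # -9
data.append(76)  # [85, 37, 16, -4, 76]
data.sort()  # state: [-4, 16, 37, 76, 85]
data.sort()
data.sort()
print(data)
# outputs [-4, 16, 37, 76, 85]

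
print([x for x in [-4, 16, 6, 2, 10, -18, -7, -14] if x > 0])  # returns [16, 6, 2, 10]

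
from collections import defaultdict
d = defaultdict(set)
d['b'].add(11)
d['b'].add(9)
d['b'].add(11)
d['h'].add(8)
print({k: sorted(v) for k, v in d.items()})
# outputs {'b': [9, 11], 'h': [8]}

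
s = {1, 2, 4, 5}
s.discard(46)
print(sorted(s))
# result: [1, 2, 4, 5]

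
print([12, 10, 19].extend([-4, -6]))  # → None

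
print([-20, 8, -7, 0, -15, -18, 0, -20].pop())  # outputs -20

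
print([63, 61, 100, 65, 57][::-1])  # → [57, 65, 100, 61, 63]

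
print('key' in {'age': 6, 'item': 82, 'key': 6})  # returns True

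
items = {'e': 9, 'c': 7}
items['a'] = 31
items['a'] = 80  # {'e': 9, 'c': 7, 'a': 80}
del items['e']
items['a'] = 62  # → {'c': 7, 'a': 62}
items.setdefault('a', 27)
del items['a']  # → {'c': 7}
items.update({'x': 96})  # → {'c': 7, 'x': 96}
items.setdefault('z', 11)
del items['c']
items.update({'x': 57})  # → {'x': 57, 'z': 11}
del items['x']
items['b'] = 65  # {'z': 11, 'b': 65}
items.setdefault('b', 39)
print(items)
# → {'z': 11, 'b': 65}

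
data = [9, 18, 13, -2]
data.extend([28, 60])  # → [9, 18, 13, -2, 28, 60]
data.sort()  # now [-2, 9, 13, 18, 28, 60]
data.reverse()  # [60, 28, 18, 13, 9, -2]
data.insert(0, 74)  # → [74, 60, 28, 18, 13, 9, -2]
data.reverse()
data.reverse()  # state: [74, 60, 28, 18, 13, 9, -2]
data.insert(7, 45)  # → [74, 60, 28, 18, 13, 9, -2, 45]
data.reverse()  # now [45, -2, 9, 13, 18, 28, 60, 74]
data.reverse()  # [74, 60, 28, 18, 13, 9, -2, 45]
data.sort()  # [-2, 9, 13, 18, 28, 45, 60, 74]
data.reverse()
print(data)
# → [74, 60, 45, 28, 18, 13, 9, -2]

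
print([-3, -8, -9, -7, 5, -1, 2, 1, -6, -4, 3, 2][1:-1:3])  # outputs [-8, 5, 1, 3]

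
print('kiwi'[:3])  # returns kiw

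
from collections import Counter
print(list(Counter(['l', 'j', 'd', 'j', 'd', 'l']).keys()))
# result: ['l', 'j', 'd']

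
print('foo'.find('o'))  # 1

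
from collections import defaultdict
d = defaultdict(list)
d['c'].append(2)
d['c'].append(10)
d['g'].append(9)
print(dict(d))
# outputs {'c': [2, 10], 'g': [9]}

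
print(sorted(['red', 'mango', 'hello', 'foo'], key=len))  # ['red', 'foo', 'mango', 'hello']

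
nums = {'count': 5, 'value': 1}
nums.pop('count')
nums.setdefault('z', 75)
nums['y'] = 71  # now {'value': 1, 'z': 75, 'y': 71}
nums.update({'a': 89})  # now {'value': 1, 'z': 75, 'y': 71, 'a': 89}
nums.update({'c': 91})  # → {'value': 1, 'z': 75, 'y': 71, 'a': 89, 'c': 91}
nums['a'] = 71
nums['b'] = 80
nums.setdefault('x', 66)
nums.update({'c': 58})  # {'value': 1, 'z': 75, 'y': 71, 'a': 71, 'c': 58, 'b': 80, 'x': 66}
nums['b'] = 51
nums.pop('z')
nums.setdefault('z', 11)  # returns 11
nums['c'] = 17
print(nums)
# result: {'value': 1, 'y': 71, 'a': 71, 'c': 17, 'b': 51, 'x': 66, 'z': 11}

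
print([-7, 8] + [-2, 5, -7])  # [-7, 8, -2, 5, -7]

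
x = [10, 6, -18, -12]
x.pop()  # -12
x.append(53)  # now [10, 6, -18, 53]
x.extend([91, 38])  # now [10, 6, -18, 53, 91, 38]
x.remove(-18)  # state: [10, 6, 53, 91, 38]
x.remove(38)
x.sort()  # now [6, 10, 53, 91]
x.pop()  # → 91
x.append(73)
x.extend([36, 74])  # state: [6, 10, 53, 73, 36, 74]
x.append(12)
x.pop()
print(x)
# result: [6, 10, 53, 73, 36, 74]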